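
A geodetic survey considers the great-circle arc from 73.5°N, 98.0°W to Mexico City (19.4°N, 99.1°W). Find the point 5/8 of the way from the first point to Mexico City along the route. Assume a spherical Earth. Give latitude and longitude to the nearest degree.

≈ 40°N, 99°W

Write both endpoints as unit vectors p₁, p₂ with components (cos φ cos λ, cos φ sin λ, sin φ).
The central angle between the endpoints is δ = arccos(p₁·p₂) ≈ 0.944 rad (54.1°).
Interpolate at f = 5/8 with slerp weights a = sin((1−f)δ)/sin δ ≈ 0.428, b = sin(fδ)/sin δ ≈ 0.687.
p = a·p₁ + b·p₂ ≈ (-0.119, -0.760, 0.639); φ = arcsin(p_z) ≈ 39.69°, λ = atan2(p_y, p_x) ≈ -98.93°.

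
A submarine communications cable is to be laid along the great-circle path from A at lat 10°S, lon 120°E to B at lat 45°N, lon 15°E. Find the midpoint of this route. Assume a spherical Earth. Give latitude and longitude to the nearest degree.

≈ lat 27°N, lon 80°E

Convert each endpoint to a unit vector on the sphere (x = cos φ cos λ, y = cos φ sin λ, z = sin φ).
The central angle between the endpoints is δ = arccos(p₁·p₂) ≈ 1.879 rad (107.6°).
Interpolate at f = 1/2 with slerp weights a = sin((1−f)δ)/sin δ ≈ 0.847, b = sin(fδ)/sin δ ≈ 0.847.
p = a·p₁ + b·p₂ ≈ (0.161, 0.877, 0.452); φ = arcsin(p_z) ≈ 26.86°, λ = atan2(p_y, p_x) ≈ 79.57°.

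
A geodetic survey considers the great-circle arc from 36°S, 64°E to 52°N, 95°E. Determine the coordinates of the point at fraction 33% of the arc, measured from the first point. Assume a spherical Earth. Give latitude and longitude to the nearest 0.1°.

From cos δ = sin φ₁ sin φ₂ + cos φ₁ cos φ₂ cos Δλ, the central angle is δ ≈ 1.607 rad (92.1°).
Interpolate at f = 0.33 with slerp weights a = sin((1−f)δ)/sin δ ≈ 0.881, b = sin(fδ)/sin δ ≈ 0.506.
p = a·p₁ + b·p₂ ≈ (0.285, 0.951, -0.119); φ = arcsin(p_z) ≈ -6.83°, λ = atan2(p_y, p_x) ≈ 73.30°.

≈ 6.8°S, 73.3°E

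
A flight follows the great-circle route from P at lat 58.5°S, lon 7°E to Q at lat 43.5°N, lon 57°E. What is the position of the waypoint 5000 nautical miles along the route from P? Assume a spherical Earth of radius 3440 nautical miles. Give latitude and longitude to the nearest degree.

Write both endpoints as unit vectors p₁, p₂ with components (cos φ cos λ, cos φ sin λ, sin φ).
The central angle between the endpoints is δ = arccos(p₁·p₂) ≈ 1.921 rad (110.1°). The total great-circle distance is δ·R ≈ 1.921 × 3440 ≈ 6609 nmi, so the target fraction is f = 5000/6609 ≈ 0.757.
Interpolate at f ≈ 0.757 with slerp weights a = sin((1−f)δ)/sin δ ≈ 0.480, b = sin(fδ)/sin δ ≈ 1.057.
p = a·p₁ + b·p₂ ≈ (0.667, 0.674, 0.319); φ = arcsin(p_z) ≈ 18.58°, λ = atan2(p_y, p_x) ≈ 45.31°.

≈ lat 19°N, lon 45°E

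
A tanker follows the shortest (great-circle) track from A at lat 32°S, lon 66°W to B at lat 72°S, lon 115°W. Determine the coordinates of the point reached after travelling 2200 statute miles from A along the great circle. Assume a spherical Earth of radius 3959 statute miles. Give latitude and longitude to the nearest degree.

≈ lat 61°S, lon 86°W

Convert each endpoint to a unit vector on the sphere (x = cos φ cos λ, y = cos φ sin λ, z = sin φ).
The central angle between the endpoints is δ = arccos(p₁·p₂) ≈ 0.829 rad (47.5°). The total great-circle distance is δ·R ≈ 0.829 × 3959 ≈ 3280 mi, so the target fraction is f = 2200/3280 ≈ 0.671.
Interpolate at f ≈ 0.671 with slerp weights a = sin((1−f)δ)/sin δ ≈ 0.366, b = sin(fδ)/sin δ ≈ 0.716.
p = a·p₁ + b·p₂ ≈ (0.033, -0.484, -0.875); φ = arcsin(p_z) ≈ -60.99°, λ = atan2(p_y, p_x) ≈ -86.14°.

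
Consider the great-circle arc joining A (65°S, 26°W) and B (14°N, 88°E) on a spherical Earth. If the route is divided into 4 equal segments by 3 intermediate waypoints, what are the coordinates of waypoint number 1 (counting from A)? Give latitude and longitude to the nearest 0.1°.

≈ (58.7°S, 34.8°E)

From cos δ = sin φ₁ sin φ₂ + cos φ₁ cos φ₂ cos Δλ, the central angle is δ ≈ 1.967 rad (112.7°).
Interpolate at f = 1/4 with slerp weights a = sin((1−f)δ)/sin δ ≈ 1.079, b = sin(fδ)/sin δ ≈ 0.512.
p = a·p₁ + b·p₂ ≈ (0.427, 0.296, -0.854); φ = arcsin(p_z) ≈ -58.67°, λ = atan2(p_y, p_x) ≈ 34.76°.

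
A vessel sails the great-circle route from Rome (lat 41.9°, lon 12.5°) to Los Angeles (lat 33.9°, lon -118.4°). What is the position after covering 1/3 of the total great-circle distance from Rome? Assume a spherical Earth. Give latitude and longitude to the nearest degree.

≈ lat 60°, lon -28°

Convert each endpoint to a unit vector on the sphere (x = cos φ cos λ, y = cos φ sin λ, z = sin φ).
The central angle between the endpoints is δ = arccos(p₁·p₂) ≈ 1.603 rad (91.8°).
Interpolate at f = 1/3 with slerp weights a = sin((1−f)δ)/sin δ ≈ 0.877, b = sin(fδ)/sin δ ≈ 0.509.
p = a·p₁ + b·p₂ ≈ (0.436, -0.231, 0.870); φ = arcsin(p_z) ≈ 60.44°, λ = atan2(p_y, p_x) ≈ -27.88°.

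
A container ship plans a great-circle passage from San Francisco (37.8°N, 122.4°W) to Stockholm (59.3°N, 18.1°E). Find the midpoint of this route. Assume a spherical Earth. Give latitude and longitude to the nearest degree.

≈ (71°N, 83°W)

Write both endpoints as unit vectors p₁, p₂ with components (cos φ cos λ, cos φ sin λ, sin φ).
The central angle between the endpoints is δ = arccos(p₁·p₂) ≈ 1.353 rad (77.5°).
Interpolate at f = 1/2 with slerp weights a = sin((1−f)δ)/sin δ ≈ 0.641, b = sin(fδ)/sin δ ≈ 0.641.
p = a·p₁ + b·p₂ ≈ (0.040, -0.326, 0.944); φ = arcsin(p_z) ≈ 70.82°, λ = atan2(p_y, p_x) ≈ -83.06°.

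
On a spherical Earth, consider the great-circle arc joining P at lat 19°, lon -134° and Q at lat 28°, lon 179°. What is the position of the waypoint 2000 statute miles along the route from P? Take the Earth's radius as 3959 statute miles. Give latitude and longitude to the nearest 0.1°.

Write both endpoints as unit vectors p₁, p₂ with components (cos φ cos λ, cos φ sin λ, sin φ).
The central angle between the endpoints is δ = arccos(p₁·p₂) ≈ 0.764 rad (43.8°). The total great-circle distance is δ·R ≈ 0.764 × 3959 ≈ 3024 mi, so the target fraction is f = 2000/3024 ≈ 0.661.
Interpolate at f ≈ 0.661 with slerp weights a = sin((1−f)δ)/sin δ ≈ 0.370, b = sin(fδ)/sin δ ≈ 0.700.
p = a·p₁ + b·p₂ ≈ (-0.861, -0.241, 0.449); φ = arcsin(p_z) ≈ 26.67°, λ = atan2(p_y, p_x) ≈ -164.37°.

≈ lat 26.7°, lon -164.4°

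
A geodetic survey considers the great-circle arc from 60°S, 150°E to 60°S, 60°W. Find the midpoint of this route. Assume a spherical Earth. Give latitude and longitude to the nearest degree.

Convert each endpoint to a unit vector on the sphere (x = cos φ cos λ, y = cos φ sin λ, z = sin φ).
The central angle between the endpoints is δ = arccos(p₁·p₂) ≈ 1.008 rad (57.8°).
Interpolate at f = 1/2 with slerp weights a = sin((1−f)δ)/sin δ ≈ 0.571, b = sin(fδ)/sin δ ≈ 0.571.
p = a·p₁ + b·p₂ ≈ (-0.105, -0.105, -0.989); φ = arcsin(p_z) ≈ -81.50°, λ = atan2(p_y, p_x) ≈ -135.00°.

≈ 82°S, 135°W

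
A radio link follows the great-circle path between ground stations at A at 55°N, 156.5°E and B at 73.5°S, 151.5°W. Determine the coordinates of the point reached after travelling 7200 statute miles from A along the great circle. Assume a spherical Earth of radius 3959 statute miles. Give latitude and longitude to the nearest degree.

Write both endpoints as unit vectors p₁, p₂ with components (cos φ cos λ, cos φ sin λ, sin φ).
The central angle between the endpoints is δ = arccos(p₁·p₂) ≈ 2.326 rad (133.2°). The total great-circle distance is δ·R ≈ 2.326 × 3959 ≈ 9207 mi, so the target fraction is f = 7200/9207 ≈ 0.782.
Interpolate at f ≈ 0.782 with slerp weights a = sin((1−f)δ)/sin δ ≈ 0.667, b = sin(fδ)/sin δ ≈ 1.331.
p = a·p₁ + b·p₂ ≈ (-0.683, -0.028, -0.730); φ = arcsin(p_z) ≈ -46.90°, λ = atan2(p_y, p_x) ≈ -177.66°.

≈ 47°S, 178°W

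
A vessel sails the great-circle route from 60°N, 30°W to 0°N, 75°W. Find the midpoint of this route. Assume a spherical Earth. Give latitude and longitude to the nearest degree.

≈ 32°N, 60°W

Write both endpoints as unit vectors p₁, p₂ with components (cos φ cos λ, cos φ sin λ, sin φ).
The central angle between the endpoints is δ = arccos(p₁·p₂) ≈ 1.209 rad (69.3°).
Interpolate at f = 1/2 with slerp weights a = sin((1−f)δ)/sin δ ≈ 0.608, b = sin(fδ)/sin δ ≈ 0.608.
p = a·p₁ + b·p₂ ≈ (0.420, -0.739, 0.526); φ = arcsin(p_z) ≈ 31.76°, λ = atan2(p_y, p_x) ≈ -60.36°.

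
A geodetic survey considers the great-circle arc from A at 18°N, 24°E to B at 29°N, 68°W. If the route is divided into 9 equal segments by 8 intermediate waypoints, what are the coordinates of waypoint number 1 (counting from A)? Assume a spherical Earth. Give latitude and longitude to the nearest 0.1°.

Convert each endpoint to a unit vector on the sphere (x = cos φ cos λ, y = cos φ sin λ, z = sin φ).
The central angle between the endpoints is δ = arccos(p₁·p₂) ≈ 1.450 rad (83.1°).
Interpolate at f = 1/9 with slerp weights a = sin((1−f)δ)/sin δ ≈ 0.968, b = sin(fδ)/sin δ ≈ 0.162.
p = a·p₁ + b·p₂ ≈ (0.894, 0.243, 0.377); φ = arcsin(p_z) ≈ 22.17°, λ = atan2(p_y, p_x) ≈ 15.23°.

≈ 22.2°N, 15.2°E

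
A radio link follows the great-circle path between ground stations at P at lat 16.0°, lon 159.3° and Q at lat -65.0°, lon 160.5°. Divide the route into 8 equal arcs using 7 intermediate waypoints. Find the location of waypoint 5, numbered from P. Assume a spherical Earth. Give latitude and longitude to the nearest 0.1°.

≈ lat -34.6°, lon 159.8°

Convert each endpoint to a unit vector on the sphere (x = cos φ cos λ, y = cos φ sin λ, z = sin φ).
The central angle between the endpoints is δ = arccos(p₁·p₂) ≈ 1.414 rad (81.0°).
Interpolate at f = 5/8 with slerp weights a = sin((1−f)δ)/sin δ ≈ 0.512, b = sin(fδ)/sin δ ≈ 0.783.
p = a·p₁ + b·p₂ ≈ (-0.772, 0.284, -0.568); φ = arcsin(p_z) ≈ -34.63°, λ = atan2(p_y, p_x) ≈ 159.78°.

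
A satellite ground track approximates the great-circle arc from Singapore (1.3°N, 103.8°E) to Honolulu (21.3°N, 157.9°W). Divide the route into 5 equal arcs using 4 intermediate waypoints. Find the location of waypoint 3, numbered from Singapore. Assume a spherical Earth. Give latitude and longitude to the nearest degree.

≈ 19°N, 161°E

Write both endpoints as unit vectors p₁, p₂ with components (cos φ cos λ, cos φ sin λ, sin φ).
The central angle between the endpoints is δ = arccos(p₁·p₂) ≈ 1.697 rad (97.3°).
Interpolate at f = 3/5 with slerp weights a = sin((1−f)δ)/sin δ ≈ 0.633, b = sin(fδ)/sin δ ≈ 0.858.
p = a·p₁ + b·p₂ ≈ (-0.892, 0.314, 0.326); φ = arcsin(p_z) ≈ 19.03°, λ = atan2(p_y, p_x) ≈ 160.61°.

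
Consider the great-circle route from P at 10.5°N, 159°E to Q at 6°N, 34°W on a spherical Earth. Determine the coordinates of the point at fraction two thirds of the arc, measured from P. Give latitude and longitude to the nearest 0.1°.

The haversine formula gives a central angle δ ≈ 2.776 rad (159.0°) between the endpoints.
Interpolate at f = 2/3 with slerp weights a = sin((1−f)δ)/sin δ ≈ 2.232, b = sin(fδ)/sin δ ≈ 2.686.
p = a·p₁ + b·p₂ ≈ (0.166, -0.707, 0.687); φ = arcsin(p_z) ≈ 43.43°, λ = atan2(p_y, p_x) ≈ -76.82°.

≈ 43.4°N, 76.8°W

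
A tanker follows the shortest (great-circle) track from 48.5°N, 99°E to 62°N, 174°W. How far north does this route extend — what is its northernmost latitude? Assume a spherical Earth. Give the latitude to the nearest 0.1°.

≈ 65.0°N

The great circle lies in the plane with unit normal n̂ = (p₁ × p₂)/|p₁ × p₂|.
Here n̂_z ≈ +0.422; the vertex latitude is φ_max = arccos|n̂_z| ≈ 65.0°.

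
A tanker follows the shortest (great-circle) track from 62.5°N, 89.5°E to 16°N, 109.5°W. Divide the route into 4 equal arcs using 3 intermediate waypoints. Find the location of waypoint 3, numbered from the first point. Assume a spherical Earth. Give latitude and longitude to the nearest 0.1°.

Write both endpoints as unit vectors p₁, p₂ with components (cos φ cos λ, cos φ sin λ, sin φ).
The central angle between the endpoints is δ = arccos(p₁·p₂) ≈ 1.747 rad (100.1°).
Interpolate at f = 3/4 with slerp weights a = sin((1−f)δ)/sin δ ≈ 0.430, b = sin(fδ)/sin δ ≈ 0.981.
p = a·p₁ + b·p₂ ≈ (-0.313, -0.691, 0.652); φ = arcsin(p_z) ≈ 40.66°, λ = atan2(p_y, p_x) ≈ -114.38°.

≈ 40.7°N, 114.4°W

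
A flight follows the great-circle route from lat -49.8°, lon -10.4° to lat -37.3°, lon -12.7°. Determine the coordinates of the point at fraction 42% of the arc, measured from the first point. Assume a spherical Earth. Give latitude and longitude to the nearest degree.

≈ lat -45°, lon -11°

Convert each endpoint to a unit vector on the sphere (x = cos φ cos λ, y = cos φ sin λ, z = sin φ).
The central angle between the endpoints is δ = arccos(p₁·p₂) ≈ 0.220 rad (12.6°).
Interpolate at f = 0.42 with slerp weights a = sin((1−f)δ)/sin δ ≈ 0.583, b = sin(fδ)/sin δ ≈ 0.423.
p = a·p₁ + b·p₂ ≈ (0.698, -0.142, -0.702); φ = arcsin(p_z) ≈ -44.56°, λ = atan2(p_y, p_x) ≈ -11.49°.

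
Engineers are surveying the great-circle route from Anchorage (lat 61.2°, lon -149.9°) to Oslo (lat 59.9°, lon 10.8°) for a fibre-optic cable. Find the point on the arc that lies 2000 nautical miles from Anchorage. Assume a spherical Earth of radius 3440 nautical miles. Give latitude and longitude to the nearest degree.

≈ lat 83°, lon -27°

Convert each endpoint to a unit vector on the sphere (x = cos φ cos λ, y = cos φ sin λ, z = sin φ).
The central angle between the endpoints is δ = arccos(p₁·p₂) ≈ 1.012 rad (58.0°). The total great-circle distance is δ·R ≈ 1.012 × 3440 ≈ 3482 nmi, so the target fraction is f = 2000/3482 ≈ 0.574.
Interpolate at f ≈ 0.574 with slerp weights a = sin((1−f)δ)/sin δ ≈ 0.492, b = sin(fδ)/sin δ ≈ 0.648.
p = a·p₁ + b·p₂ ≈ (0.114, -0.058, 0.992); φ = arcsin(p_z) ≈ 82.66°, λ = atan2(p_y, p_x) ≈ -27.03°.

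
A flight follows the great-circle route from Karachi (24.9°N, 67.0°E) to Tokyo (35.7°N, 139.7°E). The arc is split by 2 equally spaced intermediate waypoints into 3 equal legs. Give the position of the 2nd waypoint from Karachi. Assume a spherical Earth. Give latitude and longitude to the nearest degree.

Write both endpoints as unit vectors p₁, p₂ with components (cos φ cos λ, cos φ sin λ, sin φ).
The central angle between the endpoints is δ = arccos(p₁·p₂) ≈ 1.087 rad (62.3°).
Interpolate at f = 2/3 with slerp weights a = sin((1−f)δ)/sin δ ≈ 0.400, b = sin(fδ)/sin δ ≈ 0.749.
p = a·p₁ + b·p₂ ≈ (-0.322, 0.728, 0.606); φ = arcsin(p_z) ≈ 37.27°, λ = atan2(p_y, p_x) ≈ 113.86°.

≈ 37°N, 114°E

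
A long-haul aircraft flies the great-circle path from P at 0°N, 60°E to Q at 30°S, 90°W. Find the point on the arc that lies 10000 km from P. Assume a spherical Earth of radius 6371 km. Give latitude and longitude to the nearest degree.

≈ 49°S, 30°W

Write both endpoints as unit vectors p₁, p₂ with components (cos φ cos λ, cos φ sin λ, sin φ).
The central angle between the endpoints is δ = arccos(p₁·p₂) ≈ 2.419 rad (138.6°). The total great-circle distance is δ·R ≈ 2.419 × 6371 ≈ 15411 km, so the target fraction is f = 10000/15411 ≈ 0.649.
Interpolate at f ≈ 0.649 with slerp weights a = sin((1−f)δ)/sin δ ≈ 1.135, b = sin(fδ)/sin δ ≈ 1.512.
p = a·p₁ + b·p₂ ≈ (0.568, -0.326, -0.756); φ = arcsin(p_z) ≈ -49.11°, λ = atan2(p_y, p_x) ≈ -29.90°.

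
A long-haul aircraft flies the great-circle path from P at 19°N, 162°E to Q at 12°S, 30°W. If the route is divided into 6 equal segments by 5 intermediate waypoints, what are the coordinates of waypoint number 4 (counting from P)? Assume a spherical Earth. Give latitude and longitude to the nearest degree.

≈ 19°N, 77°W

Convert each endpoint to a unit vector on the sphere (x = cos φ cos λ, y = cos φ sin λ, z = sin φ).
The central angle between the endpoints is δ = arccos(p₁·p₂) ≈ 2.906 rad (166.5°).
Interpolate at f = 4/6 with slerp weights a = sin((1−f)δ)/sin δ ≈ 3.528, b = sin(fδ)/sin δ ≈ 3.997.
p = a·p₁ + b·p₂ ≈ (0.213, -0.924, 0.318); φ = arcsin(p_z) ≈ 18.52°, λ = atan2(p_y, p_x) ≈ -77.01°.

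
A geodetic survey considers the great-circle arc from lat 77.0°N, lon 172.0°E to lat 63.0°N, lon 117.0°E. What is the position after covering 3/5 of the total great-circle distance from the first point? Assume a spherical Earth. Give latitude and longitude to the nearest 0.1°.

≈ lat 70.2°N, lon 129.9°E

From cos δ = sin φ₁ sin φ₂ + cos φ₁ cos φ₂ cos Δλ, the central angle is δ ≈ 0.385 rad (22.1°).
Interpolate at f = 3/5 with slerp weights a = sin((1−f)δ)/sin δ ≈ 0.408, b = sin(fδ)/sin δ ≈ 0.610.
p = a·p₁ + b·p₂ ≈ (-0.217, 0.259, 0.941); φ = arcsin(p_z) ≈ 70.25°, λ = atan2(p_y, p_x) ≈ 129.87°.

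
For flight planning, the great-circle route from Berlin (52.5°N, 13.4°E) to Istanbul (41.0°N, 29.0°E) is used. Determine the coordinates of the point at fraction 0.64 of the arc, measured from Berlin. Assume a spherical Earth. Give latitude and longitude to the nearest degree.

≈ (45°N, 24°E)

Convert each endpoint to a unit vector on the sphere (x = cos φ cos λ, y = cos φ sin λ, z = sin φ).
The central angle between the endpoints is δ = arccos(p₁·p₂) ≈ 0.273 rad (15.6°).
Interpolate at f = 0.64 with slerp weights a = sin((1−f)δ)/sin δ ≈ 0.364, b = sin(fδ)/sin δ ≈ 0.645.
p = a·p₁ + b·p₂ ≈ (0.641, 0.287, 0.712); φ = arcsin(p_z) ≈ 45.37°, λ = atan2(p_y, p_x) ≈ 24.14°.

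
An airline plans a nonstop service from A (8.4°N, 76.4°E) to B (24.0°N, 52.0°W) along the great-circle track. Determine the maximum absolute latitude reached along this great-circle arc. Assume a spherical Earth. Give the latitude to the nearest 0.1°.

≈ 35.0°N

The great circle lies in the plane with unit normal n̂ = (p₁ × p₂)/|p₁ × p₂|.
Here n̂_z ≈ -0.819; the vertex latitude is φ_max = arccos|n̂_z| ≈ 35.0°.
Check via Clairaut: cos φ_max = |cos φ₁| · sin C = cos(8.4°)·sin(55.9°) ≈ 0.819, again giving ≈ 35.0°.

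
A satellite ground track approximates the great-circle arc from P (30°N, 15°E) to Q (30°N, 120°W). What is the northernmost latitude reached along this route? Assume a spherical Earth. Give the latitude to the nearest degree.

The great circle lies in the plane with unit normal n̂ = (p₁ × p₂)/|p₁ × p₂|.
Here n̂_z ≈ -0.552; the vertex latitude is φ_max = arccos|n̂_z| ≈ 56.5°.

≈ 56°N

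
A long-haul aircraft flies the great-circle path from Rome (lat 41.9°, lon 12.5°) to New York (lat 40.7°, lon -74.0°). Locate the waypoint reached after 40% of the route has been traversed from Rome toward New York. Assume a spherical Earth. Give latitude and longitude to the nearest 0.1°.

≈ lat 50.1°, lon -21.6°

Write both endpoints as unit vectors p₁, p₂ with components (cos φ cos λ, cos φ sin λ, sin φ).
The central angle between the endpoints is δ = arccos(p₁·p₂) ≈ 1.082 rad (62.0°).
Interpolate at f = 0.40 with slerp weights a = sin((1−f)δ)/sin δ ≈ 0.685, b = sin(fδ)/sin δ ≈ 0.475.
p = a·p₁ + b·p₂ ≈ (0.597, -0.236, 0.767); φ = arcsin(p_z) ≈ 50.08°, λ = atan2(p_y, p_x) ≈ -21.56°.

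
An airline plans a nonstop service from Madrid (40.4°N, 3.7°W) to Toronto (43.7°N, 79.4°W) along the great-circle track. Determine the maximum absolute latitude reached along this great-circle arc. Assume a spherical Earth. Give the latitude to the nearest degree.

The great circle lies in the plane with unit normal n̂ = (p₁ × p₂)/|p₁ × p₂|.
Here n̂_z ≈ -0.657; the vertex latitude is φ_max = arccos|n̂_z| ≈ 48.9°.
Check via Clairaut: cos φ_max = |cos φ₁| · sin C = cos(40.4°)·sin(59.6°) ≈ 0.657, again giving ≈ 48.9°.

≈ 49°N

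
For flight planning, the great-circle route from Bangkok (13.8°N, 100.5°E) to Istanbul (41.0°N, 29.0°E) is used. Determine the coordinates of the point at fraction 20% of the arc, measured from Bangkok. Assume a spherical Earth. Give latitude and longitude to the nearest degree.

≈ (22°N, 89°E)

Write both endpoints as unit vectors p₁, p₂ with components (cos φ cos λ, cos φ sin λ, sin φ).
The central angle between the endpoints is δ = arccos(p₁·p₂) ≈ 1.171 rad (67.1°).
Interpolate at f = 0.20 with slerp weights a = sin((1−f)δ)/sin δ ≈ 0.875, b = sin(fδ)/sin δ ≈ 0.252.
p = a·p₁ + b·p₂ ≈ (0.012, 0.927, 0.374); φ = arcsin(p_z) ≈ 21.96°, λ = atan2(p_y, p_x) ≈ 89.29°.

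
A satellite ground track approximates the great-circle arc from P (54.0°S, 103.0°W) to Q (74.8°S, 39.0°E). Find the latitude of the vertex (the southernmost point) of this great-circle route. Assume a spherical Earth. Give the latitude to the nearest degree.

The great circle lies in the plane with unit normal n̂ = (p₁ × p₂)/|p₁ × p₂|.
Here n̂_z ≈ +0.126; the vertex latitude is φ_max = arccos|n̂_z| ≈ 82.8°.
Check via Clairaut: cos φ_max = |cos φ₁| · sin C = cos(54.0°)·sin(167.6°) ≈ 0.126, again giving ≈ 82.8°.

≈ 83°S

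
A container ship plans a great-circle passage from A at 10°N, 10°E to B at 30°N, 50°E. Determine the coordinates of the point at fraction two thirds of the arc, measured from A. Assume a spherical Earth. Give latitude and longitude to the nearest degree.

Convert each endpoint to a unit vector on the sphere (x = cos φ cos λ, y = cos φ sin λ, z = sin φ).
The central angle between the endpoints is δ = arccos(p₁·p₂) ≈ 0.737 rad (42.3°).
Interpolate at f = 2/3 with slerp weights a = sin((1−f)δ)/sin δ ≈ 0.362, b = sin(fδ)/sin δ ≈ 0.702.
p = a·p₁ + b·p₂ ≈ (0.742, 0.528, 0.414); φ = arcsin(p_z) ≈ 24.45°, λ = atan2(p_y, p_x) ≈ 35.42°.

≈ 24°N, 35°E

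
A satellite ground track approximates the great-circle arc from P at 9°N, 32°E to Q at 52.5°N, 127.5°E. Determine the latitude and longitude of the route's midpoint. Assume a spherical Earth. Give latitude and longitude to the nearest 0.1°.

Write both endpoints as unit vectors p₁, p₂ with components (cos φ cos λ, cos φ sin λ, sin φ).
The central angle between the endpoints is δ = arccos(p₁·p₂) ≈ 1.504 rad (86.2°).
Interpolate at f = 1/2 with slerp weights a = sin((1−f)δ)/sin δ ≈ 0.685, b = sin(fδ)/sin δ ≈ 0.685.
p = a·p₁ + b·p₂ ≈ (0.320, 0.689, 0.650); φ = arcsin(p_z) ≈ 40.57°, λ = atan2(p_y, p_x) ≈ 65.11°.

≈ 40.6°N, 65.1°E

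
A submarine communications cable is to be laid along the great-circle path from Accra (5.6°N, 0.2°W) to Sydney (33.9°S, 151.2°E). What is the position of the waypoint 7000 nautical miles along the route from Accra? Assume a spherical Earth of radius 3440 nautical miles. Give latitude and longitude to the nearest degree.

From cos δ = sin φ₁ sin φ₂ + cos φ₁ cos φ₂ cos Δλ, the central angle is δ ≈ 2.465 rad (141.2°). The total great-circle distance is δ·R ≈ 2.465 × 3440 ≈ 8479 nmi, so the target fraction is f = 7000/8479 ≈ 0.826.
Interpolate at f ≈ 0.826 with slerp weights a = sin((1−f)δ)/sin δ ≈ 0.666, b = sin(fδ)/sin δ ≈ 1.428.
p = a·p₁ + b·p₂ ≈ (-0.376, 0.569, -0.732); φ = arcsin(p_z) ≈ -47.02°, λ = atan2(p_y, p_x) ≈ 123.47°.

≈ (47°S, 123°E)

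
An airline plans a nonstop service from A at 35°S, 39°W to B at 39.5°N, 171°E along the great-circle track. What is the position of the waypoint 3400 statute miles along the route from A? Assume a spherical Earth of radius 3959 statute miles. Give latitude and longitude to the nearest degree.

Convert each endpoint to a unit vector on the sphere (x = cos φ cos λ, y = cos φ sin λ, z = sin φ).
The central angle between the endpoints is δ = arccos(p₁·p₂) ≈ 2.720 rad (155.8°). The total great-circle distance is δ·R ≈ 2.720 × 3959 ≈ 10767 mi, so the target fraction is f = 3400/10767 ≈ 0.316.
Interpolate at f ≈ 0.316 with slerp weights a = sin((1−f)δ)/sin δ ≈ 2.339, b = sin(fδ)/sin δ ≈ 1.848.
p = a·p₁ + b·p₂ ≈ (0.081, -0.983, -0.166); φ = arcsin(p_z) ≈ -9.57°, λ = atan2(p_y, p_x) ≈ -85.31°.

≈ 10°S, 85°W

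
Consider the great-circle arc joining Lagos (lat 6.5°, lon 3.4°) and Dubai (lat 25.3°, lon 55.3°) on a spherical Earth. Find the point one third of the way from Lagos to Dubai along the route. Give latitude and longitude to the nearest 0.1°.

≈ lat 14.1°, lon 19.6°

Write both endpoints as unit vectors p₁, p₂ with components (cos φ cos λ, cos φ sin λ, sin φ).
The central angle between the endpoints is δ = arccos(p₁·p₂) ≈ 0.924 rad (52.9°).
Interpolate at f = 1/3 with slerp weights a = sin((1−f)δ)/sin δ ≈ 0.724, b = sin(fδ)/sin δ ≈ 0.380.
p = a·p₁ + b·p₂ ≈ (0.914, 0.325, 0.244); φ = arcsin(p_z) ≈ 14.14°, λ = atan2(p_y, p_x) ≈ 19.58°.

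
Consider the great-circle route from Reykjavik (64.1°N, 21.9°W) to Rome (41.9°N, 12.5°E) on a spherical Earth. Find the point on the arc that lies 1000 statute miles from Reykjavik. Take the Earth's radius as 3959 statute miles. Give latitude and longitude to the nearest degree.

≈ 54°N, 0°E

Write both endpoints as unit vectors p₁, p₂ with components (cos φ cos λ, cos φ sin λ, sin φ).
The central angle between the endpoints is δ = arccos(p₁·p₂) ≈ 0.518 rad (29.7°). The total great-circle distance is δ·R ≈ 0.518 × 3959 ≈ 2049 mi, so the target fraction is f = 1000/2049 ≈ 0.488.
Interpolate at f ≈ 0.488 with slerp weights a = sin((1−f)δ)/sin δ ≈ 0.529, b = sin(fδ)/sin δ ≈ 0.505.
p = a·p₁ + b·p₂ ≈ (0.582, -0.005, 0.813); φ = arcsin(p_z) ≈ 54.44°, λ = atan2(p_y, p_x) ≈ -0.48°.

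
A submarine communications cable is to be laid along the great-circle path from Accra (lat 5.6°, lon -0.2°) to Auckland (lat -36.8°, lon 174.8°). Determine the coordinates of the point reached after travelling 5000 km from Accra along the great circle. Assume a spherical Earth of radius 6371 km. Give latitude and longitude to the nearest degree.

From cos δ = sin φ₁ sin φ₂ + cos φ₁ cos φ₂ cos Δλ, the central angle is δ ≈ 2.591 rad (148.5°). The total great-circle distance is δ·R ≈ 2.591 × 6371 ≈ 16509 km, so the target fraction is f = 5000/16509 ≈ 0.303.
Interpolate at f ≈ 0.303 with slerp weights a = sin((1−f)δ)/sin δ ≈ 1.859, b = sin(fδ)/sin δ ≈ 1.351.
p = a·p₁ + b·p₂ ≈ (0.773, 0.092, -0.628); φ = arcsin(p_z) ≈ -38.90°, λ = atan2(p_y, p_x) ≈ 6.76°.

≈ lat -39°, lon 7°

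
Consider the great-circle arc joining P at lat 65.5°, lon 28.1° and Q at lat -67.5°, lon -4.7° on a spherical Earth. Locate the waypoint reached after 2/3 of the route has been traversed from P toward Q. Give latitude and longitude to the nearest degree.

≈ lat -23°, lon 9°

The haversine formula gives a central angle δ ≈ 2.356 rad (135.0°) between the endpoints.
Interpolate at f = 2/3 with slerp weights a = sin((1−f)δ)/sin δ ≈ 1.000, b = sin(fδ)/sin δ ≈ 1.415.
p = a·p₁ + b·p₂ ≈ (0.905, 0.151, -0.397); φ = arcsin(p_z) ≈ -23.37°, λ = atan2(p_y, p_x) ≈ 9.47°.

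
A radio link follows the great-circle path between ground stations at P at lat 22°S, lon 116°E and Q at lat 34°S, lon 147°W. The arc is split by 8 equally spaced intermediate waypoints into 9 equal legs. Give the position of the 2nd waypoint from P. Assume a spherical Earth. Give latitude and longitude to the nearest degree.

≈ lat 31°S, lon 134°E

Convert each endpoint to a unit vector on the sphere (x = cos φ cos λ, y = cos φ sin λ, z = sin φ).
The central angle between the endpoints is δ = arccos(p₁·p₂) ≈ 1.455 rad (83.4°).
Interpolate at f = 2/9 with slerp weights a = sin((1−f)δ)/sin δ ≈ 0.911, b = sin(fδ)/sin δ ≈ 0.320.
p = a·p₁ + b·p₂ ≈ (-0.593, 0.615, -0.520); φ = arcsin(p_z) ≈ -31.34°, λ = atan2(p_y, p_x) ≈ 133.95°.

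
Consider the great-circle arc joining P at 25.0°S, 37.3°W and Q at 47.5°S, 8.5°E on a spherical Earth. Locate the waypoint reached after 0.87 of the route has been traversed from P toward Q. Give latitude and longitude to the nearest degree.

From cos δ = sin φ₁ sin φ₂ + cos φ₁ cos φ₂ cos Δλ, the central angle is δ ≈ 0.740 rad (42.4°).
Interpolate at f = 0.87 with slerp weights a = sin((1−f)δ)/sin δ ≈ 0.142, b = sin(fδ)/sin δ ≈ 0.890.
p = a·p₁ + b·p₂ ≈ (0.697, 0.011, -0.717); φ = arcsin(p_z) ≈ -45.77°, λ = atan2(p_y, p_x) ≈ 0.88°.

≈ 46°S, 1°E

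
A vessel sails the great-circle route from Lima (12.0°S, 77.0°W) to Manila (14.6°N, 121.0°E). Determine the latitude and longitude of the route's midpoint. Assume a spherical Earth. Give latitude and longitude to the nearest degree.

≈ 8°N, 156°W

From cos δ = sin φ₁ sin φ₂ + cos φ₁ cos φ₂ cos Δλ, the central angle is δ ≈ 2.833 rad (162.3°).
Interpolate at f = 1/2 with slerp weights a = sin((1−f)δ)/sin δ ≈ 3.249, b = sin(fδ)/sin δ ≈ 3.249.
p = a·p₁ + b·p₂ ≈ (-0.905, -0.402, 0.143); φ = arcsin(p_z) ≈ 8.25°, λ = atan2(p_y, p_x) ≈ -156.06°.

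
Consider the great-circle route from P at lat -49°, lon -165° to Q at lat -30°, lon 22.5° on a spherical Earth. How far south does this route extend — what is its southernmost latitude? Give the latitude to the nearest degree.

≈ -86°

The great circle lies in the plane with unit normal n̂ = (p₁ × p₂)/|p₁ × p₂|.
Here n̂_z ≈ -0.075; the vertex latitude is φ_max = arccos|n̂_z| ≈ 85.7°.
Check via Clairaut: cos φ_max = |cos φ₁| · sin C = cos(49.0°)·sin(173.4°) ≈ 0.075, again giving ≈ 85.7°.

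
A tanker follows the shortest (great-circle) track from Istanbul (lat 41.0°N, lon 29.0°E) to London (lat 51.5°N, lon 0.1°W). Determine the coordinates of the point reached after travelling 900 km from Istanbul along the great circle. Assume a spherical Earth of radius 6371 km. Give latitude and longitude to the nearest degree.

≈ lat 46°N, lon 20°E

Convert each endpoint to a unit vector on the sphere (x = cos φ cos λ, y = cos φ sin λ, z = sin φ).
The central angle between the endpoints is δ = arccos(p₁·p₂) ≈ 0.393 rad (22.5°). The total great-circle distance is δ·R ≈ 0.393 × 6371 ≈ 2501 km, so the target fraction is f = 900/2501 ≈ 0.360.
Interpolate at f ≈ 0.360 with slerp weights a = sin((1−f)δ)/sin δ ≈ 0.650, b = sin(fδ)/sin δ ≈ 0.368.
p = a·p₁ + b·p₂ ≈ (0.658, 0.237, 0.714); φ = arcsin(p_z) ≈ 45.60°, λ = atan2(p_y, p_x) ≈ 19.84°.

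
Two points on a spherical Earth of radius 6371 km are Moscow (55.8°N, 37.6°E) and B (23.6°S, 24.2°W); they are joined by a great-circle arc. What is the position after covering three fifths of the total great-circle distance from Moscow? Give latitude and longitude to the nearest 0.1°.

≈ (10.0°N, 6.1°W)

Write both endpoints as unit vectors p₁, p₂ with components (cos φ cos λ, cos φ sin λ, sin φ).
The central angle between the endpoints is δ = arccos(p₁·p₂) ≈ 1.659 rad (95.0°).
Interpolate at f = 3/5 with slerp weights a = sin((1−f)δ)/sin δ ≈ 0.618, b = sin(fδ)/sin δ ≈ 0.842.
p = a·p₁ + b·p₂ ≈ (0.979, -0.104, 0.174); φ = arcsin(p_z) ≈ 10.03°, λ = atan2(p_y, p_x) ≈ -6.08°.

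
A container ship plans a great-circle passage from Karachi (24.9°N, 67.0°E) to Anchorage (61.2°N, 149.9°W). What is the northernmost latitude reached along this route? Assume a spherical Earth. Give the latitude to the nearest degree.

The great circle lies in the plane with unit normal n̂ = (p₁ × p₂)/|p₁ × p₂|.
Here n̂_z ≈ +0.262; the vertex latitude is φ_max = arccos|n̂_z| ≈ 74.8°.
Check via Clairaut: cos φ_max = |cos φ₁| · sin C = cos(24.9°)·sin(16.8°) ≈ 0.262, again giving ≈ 74.8°.

≈ 75°N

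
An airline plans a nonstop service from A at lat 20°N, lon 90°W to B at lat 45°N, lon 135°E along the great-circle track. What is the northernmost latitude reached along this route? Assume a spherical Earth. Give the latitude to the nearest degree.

≈ 61°N

The great circle lies in the plane with unit normal n̂ = (p₁ × p₂)/|p₁ × p₂|.
Here n̂_z ≈ -0.483; the vertex latitude is φ_max = arccos|n̂_z| ≈ 61.1°.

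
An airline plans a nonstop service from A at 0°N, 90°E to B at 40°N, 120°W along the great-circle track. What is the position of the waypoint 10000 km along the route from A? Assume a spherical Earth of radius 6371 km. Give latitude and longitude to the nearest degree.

Write both endpoints as unit vectors p₁, p₂ with components (cos φ cos λ, cos φ sin λ, sin φ).
The central angle between the endpoints is δ = arccos(p₁·p₂) ≈ 2.296 rad (131.6°). The total great-circle distance is δ·R ≈ 2.296 × 6371 ≈ 14629 km, so the target fraction is f = 10000/14629 ≈ 0.684.
Interpolate at f ≈ 0.684 with slerp weights a = sin((1−f)δ)/sin δ ≈ 0.888, b = sin(fδ)/sin δ ≈ 1.336.
p = a·p₁ + b·p₂ ≈ (-0.512, 0.001, 0.859); φ = arcsin(p_z) ≈ 59.21°, λ = atan2(p_y, p_x) ≈ 179.87°.

≈ 59°N, 180°E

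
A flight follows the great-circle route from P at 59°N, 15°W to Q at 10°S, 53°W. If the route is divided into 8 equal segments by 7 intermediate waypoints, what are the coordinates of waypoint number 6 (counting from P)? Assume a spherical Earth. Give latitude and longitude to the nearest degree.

The haversine formula gives a central angle δ ≈ 1.317 rad (75.5°) between the endpoints.
Interpolate at f = 6/8 with slerp weights a = sin((1−f)δ)/sin δ ≈ 0.334, b = sin(fδ)/sin δ ≈ 0.862.
p = a·p₁ + b·p₂ ≈ (0.677, -0.723, 0.137); φ = arcsin(p_z) ≈ 7.85°, λ = atan2(p_y, p_x) ≈ -46.86°.

≈ 8°N, 47°W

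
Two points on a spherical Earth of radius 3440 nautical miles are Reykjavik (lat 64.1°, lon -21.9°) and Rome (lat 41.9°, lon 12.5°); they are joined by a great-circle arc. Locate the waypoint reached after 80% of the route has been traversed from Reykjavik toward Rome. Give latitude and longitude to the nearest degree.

≈ lat 47°, lon 8°

Write both endpoints as unit vectors p₁, p₂ with components (cos φ cos λ, cos φ sin λ, sin φ).
The central angle between the endpoints is δ = arccos(p₁·p₂) ≈ 0.518 rad (29.7°).
Interpolate at f = 0.80 with slerp weights a = sin((1−f)δ)/sin δ ≈ 0.209, b = sin(fδ)/sin δ ≈ 0.813.
p = a·p₁ + b·p₂ ≈ (0.676, 0.097, 0.731); φ = arcsin(p_z) ≈ 46.96°, λ = atan2(p_y, p_x) ≈ 8.17°.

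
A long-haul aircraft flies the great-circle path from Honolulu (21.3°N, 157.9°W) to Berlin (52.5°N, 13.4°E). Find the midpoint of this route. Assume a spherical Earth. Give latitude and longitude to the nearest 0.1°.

Write both endpoints as unit vectors p₁, p₂ with components (cos φ cos λ, cos φ sin λ, sin φ).
The central angle between the endpoints is δ = arccos(p₁·p₂) ≈ 1.847 rad (105.8°).
Interpolate at f = 1/2 with slerp weights a = sin((1−f)δ)/sin δ ≈ 0.829, b = sin(fδ)/sin δ ≈ 0.829.
p = a·p₁ + b·p₂ ≈ (-0.225, -0.174, 0.959); φ = arcsin(p_z) ≈ 73.50°, λ = atan2(p_y, p_x) ≈ -142.31°.

≈ 73.5°N, 142.3°W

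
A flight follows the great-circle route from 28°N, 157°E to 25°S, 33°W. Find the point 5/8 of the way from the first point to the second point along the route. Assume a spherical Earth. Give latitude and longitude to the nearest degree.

≈ 6°N, 91°W

The haversine formula gives a central angle δ ≈ 2.977 rad (170.6°) between the endpoints.
Interpolate at f = 5/8 with slerp weights a = sin((1−f)δ)/sin δ ≈ 5.481, b = sin(fδ)/sin δ ≈ 5.846.
p = a·p₁ + b·p₂ ≈ (-0.011, -0.995, 0.103); φ = arcsin(p_z) ≈ 5.89°, λ = atan2(p_y, p_x) ≈ -90.65°.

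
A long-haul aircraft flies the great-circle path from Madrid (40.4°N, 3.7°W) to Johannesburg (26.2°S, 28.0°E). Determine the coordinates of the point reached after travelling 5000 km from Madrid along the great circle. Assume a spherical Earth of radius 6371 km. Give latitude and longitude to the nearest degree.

Convert each endpoint to a unit vector on the sphere (x = cos φ cos λ, y = cos φ sin λ, z = sin φ).
The central angle between the endpoints is δ = arccos(p₁·p₂) ≈ 1.271 rad (72.8°). The total great-circle distance is δ·R ≈ 1.271 × 6371 ≈ 8098 km, so the target fraction is f = 5000/8098 ≈ 0.617.
Interpolate at f ≈ 0.617 with slerp weights a = sin((1−f)δ)/sin δ ≈ 0.489, b = sin(fδ)/sin δ ≈ 0.740.
p = a·p₁ + b·p₂ ≈ (0.958, 0.288, -0.010); φ = arcsin(p_z) ≈ -0.55°, λ = atan2(p_y, p_x) ≈ 16.71°.

≈ (1°S, 17°E)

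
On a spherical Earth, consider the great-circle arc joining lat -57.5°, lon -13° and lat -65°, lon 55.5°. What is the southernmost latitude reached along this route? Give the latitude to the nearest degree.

The great circle lies in the plane with unit normal n̂ = (p₁ × p₂)/|p₁ × p₂|.
Here n̂_z ≈ +0.398; the vertex latitude is φ_max = arccos|n̂_z| ≈ 66.5°.
Check via Clairaut: cos φ_max = |cos φ₁| · sin C = cos(57.5°)·sin(132.2°) ≈ 0.398, again giving ≈ 66.5°.

≈ -67°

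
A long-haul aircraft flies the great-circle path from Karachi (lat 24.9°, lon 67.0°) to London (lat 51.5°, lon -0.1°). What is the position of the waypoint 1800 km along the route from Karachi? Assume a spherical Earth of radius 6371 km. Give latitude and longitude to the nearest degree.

Convert each endpoint to a unit vector on the sphere (x = cos φ cos λ, y = cos φ sin λ, z = sin φ).
The central angle between the endpoints is δ = arccos(p₁·p₂) ≈ 0.989 rad (56.7°). The total great-circle distance is δ·R ≈ 0.989 × 6371 ≈ 6303 km, so the target fraction is f = 1800/6303 ≈ 0.286.
Interpolate at f ≈ 0.286 with slerp weights a = sin((1−f)δ)/sin δ ≈ 0.777, b = sin(fδ)/sin δ ≈ 0.334.
p = a·p₁ + b·p₂ ≈ (0.483, 0.648, 0.588); φ = arcsin(p_z) ≈ 36.04°, λ = atan2(p_y, p_x) ≈ 53.32°.

≈ lat 36°, lon 53°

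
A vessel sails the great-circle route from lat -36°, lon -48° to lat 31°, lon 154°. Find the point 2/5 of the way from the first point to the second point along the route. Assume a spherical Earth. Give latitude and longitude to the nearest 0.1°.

The haversine formula gives a central angle δ ≈ 2.811 rad (161.0°) between the endpoints.
Interpolate at f = 2/5 with slerp weights a = sin((1−f)δ)/sin δ ≈ 3.056, b = sin(fδ)/sin δ ≈ 2.775.
p = a·p₁ + b·p₂ ≈ (-0.483, -0.795, -0.367); φ = arcsin(p_z) ≈ -21.54°, λ = atan2(p_y, p_x) ≈ -121.31°.

≈ lat -21.5°, lon -121.3°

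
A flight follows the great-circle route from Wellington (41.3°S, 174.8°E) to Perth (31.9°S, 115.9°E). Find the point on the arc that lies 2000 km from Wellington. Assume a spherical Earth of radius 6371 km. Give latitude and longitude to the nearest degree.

The haversine formula gives a central angle δ ≈ 0.825 rad (47.3°) between the endpoints. The total great-circle distance is δ·R ≈ 0.825 × 6371 ≈ 5259 km, so the target fraction is f = 2000/5259 ≈ 0.380.
Interpolate at f ≈ 0.380 with slerp weights a = sin((1−f)δ)/sin δ ≈ 0.666, b = sin(fδ)/sin δ ≈ 0.420.
p = a·p₁ + b·p₂ ≈ (-0.654, 0.366, -0.662); φ = arcsin(p_z) ≈ -41.43°, λ = atan2(p_y, p_x) ≈ 150.76°.

≈ 41°S, 151°E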